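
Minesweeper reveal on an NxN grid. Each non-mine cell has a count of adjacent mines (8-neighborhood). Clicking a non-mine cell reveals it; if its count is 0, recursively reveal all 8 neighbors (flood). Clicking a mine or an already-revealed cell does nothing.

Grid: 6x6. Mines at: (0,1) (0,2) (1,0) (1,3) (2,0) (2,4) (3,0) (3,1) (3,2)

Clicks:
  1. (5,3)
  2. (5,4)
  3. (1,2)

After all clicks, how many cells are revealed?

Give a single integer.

Answer: 16

Derivation:
Click 1 (5,3) count=0: revealed 15 new [(3,3) (3,4) (3,5) (4,0) (4,1) (4,2) (4,3) (4,4) (4,5) (5,0) (5,1) (5,2) (5,3) (5,4) (5,5)] -> total=15
Click 2 (5,4) count=0: revealed 0 new [(none)] -> total=15
Click 3 (1,2) count=3: revealed 1 new [(1,2)] -> total=16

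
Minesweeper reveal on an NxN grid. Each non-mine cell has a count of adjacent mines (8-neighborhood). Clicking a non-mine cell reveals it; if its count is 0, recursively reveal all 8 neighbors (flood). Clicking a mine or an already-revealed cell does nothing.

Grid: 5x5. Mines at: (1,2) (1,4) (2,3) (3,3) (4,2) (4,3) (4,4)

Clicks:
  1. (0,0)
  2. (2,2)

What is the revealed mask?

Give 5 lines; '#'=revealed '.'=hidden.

Answer: ##...
##...
###..
##...
##...

Derivation:
Click 1 (0,0) count=0: revealed 10 new [(0,0) (0,1) (1,0) (1,1) (2,0) (2,1) (3,0) (3,1) (4,0) (4,1)] -> total=10
Click 2 (2,2) count=3: revealed 1 new [(2,2)] -> total=11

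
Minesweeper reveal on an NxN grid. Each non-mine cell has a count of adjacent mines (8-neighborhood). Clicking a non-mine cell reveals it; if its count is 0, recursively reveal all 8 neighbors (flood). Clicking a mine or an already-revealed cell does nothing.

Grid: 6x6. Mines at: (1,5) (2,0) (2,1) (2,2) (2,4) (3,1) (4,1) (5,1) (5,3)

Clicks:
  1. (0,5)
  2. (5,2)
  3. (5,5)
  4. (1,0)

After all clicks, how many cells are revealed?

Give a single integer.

Click 1 (0,5) count=1: revealed 1 new [(0,5)] -> total=1
Click 2 (5,2) count=3: revealed 1 new [(5,2)] -> total=2
Click 3 (5,5) count=0: revealed 6 new [(3,4) (3,5) (4,4) (4,5) (5,4) (5,5)] -> total=8
Click 4 (1,0) count=2: revealed 1 new [(1,0)] -> total=9

Answer: 9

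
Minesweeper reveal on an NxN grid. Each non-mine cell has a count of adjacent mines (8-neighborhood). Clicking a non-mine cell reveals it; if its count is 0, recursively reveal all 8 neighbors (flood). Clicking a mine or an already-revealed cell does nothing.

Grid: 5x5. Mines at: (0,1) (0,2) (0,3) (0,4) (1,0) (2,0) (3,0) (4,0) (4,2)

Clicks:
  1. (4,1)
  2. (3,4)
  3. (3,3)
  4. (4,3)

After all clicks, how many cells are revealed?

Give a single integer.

Click 1 (4,1) count=3: revealed 1 new [(4,1)] -> total=1
Click 2 (3,4) count=0: revealed 14 new [(1,1) (1,2) (1,3) (1,4) (2,1) (2,2) (2,3) (2,4) (3,1) (3,2) (3,3) (3,4) (4,3) (4,4)] -> total=15
Click 3 (3,3) count=1: revealed 0 new [(none)] -> total=15
Click 4 (4,3) count=1: revealed 0 new [(none)] -> total=15

Answer: 15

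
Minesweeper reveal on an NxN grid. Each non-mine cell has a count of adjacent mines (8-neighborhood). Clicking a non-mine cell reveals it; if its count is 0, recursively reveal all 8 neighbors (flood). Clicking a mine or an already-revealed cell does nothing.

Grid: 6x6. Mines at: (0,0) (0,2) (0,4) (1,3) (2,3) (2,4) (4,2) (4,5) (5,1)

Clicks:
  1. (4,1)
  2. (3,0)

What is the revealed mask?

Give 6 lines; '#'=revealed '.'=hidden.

Click 1 (4,1) count=2: revealed 1 new [(4,1)] -> total=1
Click 2 (3,0) count=0: revealed 10 new [(1,0) (1,1) (1,2) (2,0) (2,1) (2,2) (3,0) (3,1) (3,2) (4,0)] -> total=11

Answer: ......
###...
###...
###...
##....
......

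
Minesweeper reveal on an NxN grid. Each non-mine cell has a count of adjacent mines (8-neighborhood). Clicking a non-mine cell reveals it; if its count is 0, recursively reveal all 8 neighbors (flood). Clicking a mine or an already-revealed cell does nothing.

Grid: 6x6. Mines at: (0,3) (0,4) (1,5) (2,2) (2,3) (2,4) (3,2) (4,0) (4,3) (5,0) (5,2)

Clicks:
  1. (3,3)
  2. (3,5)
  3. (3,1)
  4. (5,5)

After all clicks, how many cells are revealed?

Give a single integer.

Click 1 (3,3) count=5: revealed 1 new [(3,3)] -> total=1
Click 2 (3,5) count=1: revealed 1 new [(3,5)] -> total=2
Click 3 (3,1) count=3: revealed 1 new [(3,1)] -> total=3
Click 4 (5,5) count=0: revealed 5 new [(3,4) (4,4) (4,5) (5,4) (5,5)] -> total=8

Answer: 8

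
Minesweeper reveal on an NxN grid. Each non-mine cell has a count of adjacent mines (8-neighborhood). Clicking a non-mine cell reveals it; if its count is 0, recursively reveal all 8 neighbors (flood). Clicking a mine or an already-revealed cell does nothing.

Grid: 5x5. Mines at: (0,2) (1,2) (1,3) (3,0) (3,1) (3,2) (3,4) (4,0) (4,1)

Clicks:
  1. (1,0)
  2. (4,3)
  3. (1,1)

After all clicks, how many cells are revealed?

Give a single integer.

Answer: 7

Derivation:
Click 1 (1,0) count=0: revealed 6 new [(0,0) (0,1) (1,0) (1,1) (2,0) (2,1)] -> total=6
Click 2 (4,3) count=2: revealed 1 new [(4,3)] -> total=7
Click 3 (1,1) count=2: revealed 0 new [(none)] -> total=7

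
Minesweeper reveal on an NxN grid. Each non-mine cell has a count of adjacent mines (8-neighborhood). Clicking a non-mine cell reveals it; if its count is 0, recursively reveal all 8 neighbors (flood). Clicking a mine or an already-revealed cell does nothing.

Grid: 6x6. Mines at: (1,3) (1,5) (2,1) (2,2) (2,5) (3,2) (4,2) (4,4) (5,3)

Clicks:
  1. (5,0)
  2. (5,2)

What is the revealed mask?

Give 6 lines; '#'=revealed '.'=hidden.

Click 1 (5,0) count=0: revealed 6 new [(3,0) (3,1) (4,0) (4,1) (5,0) (5,1)] -> total=6
Click 2 (5,2) count=2: revealed 1 new [(5,2)] -> total=7

Answer: ......
......
......
##....
##....
###...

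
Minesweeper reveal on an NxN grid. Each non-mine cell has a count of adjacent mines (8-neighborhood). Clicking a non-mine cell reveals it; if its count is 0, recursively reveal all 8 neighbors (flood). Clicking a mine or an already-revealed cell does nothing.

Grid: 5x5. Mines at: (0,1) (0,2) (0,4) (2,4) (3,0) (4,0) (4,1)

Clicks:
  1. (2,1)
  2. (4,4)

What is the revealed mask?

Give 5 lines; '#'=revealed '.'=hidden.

Answer: .....
.....
.#...
..###
..###

Derivation:
Click 1 (2,1) count=1: revealed 1 new [(2,1)] -> total=1
Click 2 (4,4) count=0: revealed 6 new [(3,2) (3,3) (3,4) (4,2) (4,3) (4,4)] -> total=7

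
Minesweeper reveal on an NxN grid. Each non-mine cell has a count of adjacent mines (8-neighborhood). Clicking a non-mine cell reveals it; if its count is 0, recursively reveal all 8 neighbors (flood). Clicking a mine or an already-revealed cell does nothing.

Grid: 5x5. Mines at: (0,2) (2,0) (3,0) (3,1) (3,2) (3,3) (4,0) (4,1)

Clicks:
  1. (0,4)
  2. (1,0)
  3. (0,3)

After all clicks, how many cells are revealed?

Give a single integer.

Click 1 (0,4) count=0: revealed 6 new [(0,3) (0,4) (1,3) (1,4) (2,3) (2,4)] -> total=6
Click 2 (1,0) count=1: revealed 1 new [(1,0)] -> total=7
Click 3 (0,3) count=1: revealed 0 new [(none)] -> total=7

Answer: 7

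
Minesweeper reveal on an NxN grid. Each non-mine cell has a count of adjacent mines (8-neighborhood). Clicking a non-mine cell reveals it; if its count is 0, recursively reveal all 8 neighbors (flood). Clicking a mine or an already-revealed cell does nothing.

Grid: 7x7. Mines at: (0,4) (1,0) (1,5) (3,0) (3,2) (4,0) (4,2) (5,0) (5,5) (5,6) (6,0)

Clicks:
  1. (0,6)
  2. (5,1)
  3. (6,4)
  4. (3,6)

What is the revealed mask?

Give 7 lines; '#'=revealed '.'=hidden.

Answer: ......#
.......
...####
...####
...####
.#.....
....#..

Derivation:
Click 1 (0,6) count=1: revealed 1 new [(0,6)] -> total=1
Click 2 (5,1) count=4: revealed 1 new [(5,1)] -> total=2
Click 3 (6,4) count=1: revealed 1 new [(6,4)] -> total=3
Click 4 (3,6) count=0: revealed 12 new [(2,3) (2,4) (2,5) (2,6) (3,3) (3,4) (3,5) (3,6) (4,3) (4,4) (4,5) (4,6)] -> total=15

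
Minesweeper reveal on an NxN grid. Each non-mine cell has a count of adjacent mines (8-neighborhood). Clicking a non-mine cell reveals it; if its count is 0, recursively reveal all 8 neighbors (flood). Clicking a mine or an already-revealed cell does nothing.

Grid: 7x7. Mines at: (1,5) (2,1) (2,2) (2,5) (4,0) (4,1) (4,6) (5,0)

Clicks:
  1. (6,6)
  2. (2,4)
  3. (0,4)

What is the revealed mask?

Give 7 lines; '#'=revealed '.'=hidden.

Click 1 (6,6) count=0: revealed 20 new [(3,2) (3,3) (3,4) (3,5) (4,2) (4,3) (4,4) (4,5) (5,1) (5,2) (5,3) (5,4) (5,5) (5,6) (6,1) (6,2) (6,3) (6,4) (6,5) (6,6)] -> total=20
Click 2 (2,4) count=2: revealed 1 new [(2,4)] -> total=21
Click 3 (0,4) count=1: revealed 1 new [(0,4)] -> total=22

Answer: ....#..
.......
....#..
..####.
..####.
.######
.######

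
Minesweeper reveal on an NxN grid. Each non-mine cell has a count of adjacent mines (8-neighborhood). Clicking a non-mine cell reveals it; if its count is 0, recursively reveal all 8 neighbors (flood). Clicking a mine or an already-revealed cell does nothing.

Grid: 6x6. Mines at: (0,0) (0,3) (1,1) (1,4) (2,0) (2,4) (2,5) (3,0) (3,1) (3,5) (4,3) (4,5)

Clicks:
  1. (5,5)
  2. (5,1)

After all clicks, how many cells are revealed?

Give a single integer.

Answer: 7

Derivation:
Click 1 (5,5) count=1: revealed 1 new [(5,5)] -> total=1
Click 2 (5,1) count=0: revealed 6 new [(4,0) (4,1) (4,2) (5,0) (5,1) (5,2)] -> total=7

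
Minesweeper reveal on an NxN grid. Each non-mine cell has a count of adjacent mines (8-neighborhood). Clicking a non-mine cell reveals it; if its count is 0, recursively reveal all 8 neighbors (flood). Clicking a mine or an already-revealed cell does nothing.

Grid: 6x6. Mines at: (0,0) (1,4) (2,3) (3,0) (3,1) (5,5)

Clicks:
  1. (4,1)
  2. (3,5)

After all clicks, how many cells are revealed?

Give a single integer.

Answer: 7

Derivation:
Click 1 (4,1) count=2: revealed 1 new [(4,1)] -> total=1
Click 2 (3,5) count=0: revealed 6 new [(2,4) (2,5) (3,4) (3,5) (4,4) (4,5)] -> total=7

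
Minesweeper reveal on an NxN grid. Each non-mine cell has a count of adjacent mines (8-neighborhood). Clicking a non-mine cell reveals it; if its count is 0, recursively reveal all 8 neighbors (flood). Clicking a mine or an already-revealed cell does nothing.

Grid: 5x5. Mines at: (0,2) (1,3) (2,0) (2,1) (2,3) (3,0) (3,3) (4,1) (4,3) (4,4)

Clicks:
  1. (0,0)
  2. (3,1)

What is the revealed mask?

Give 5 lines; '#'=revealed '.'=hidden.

Click 1 (0,0) count=0: revealed 4 new [(0,0) (0,1) (1,0) (1,1)] -> total=4
Click 2 (3,1) count=4: revealed 1 new [(3,1)] -> total=5

Answer: ##...
##...
.....
.#...
.....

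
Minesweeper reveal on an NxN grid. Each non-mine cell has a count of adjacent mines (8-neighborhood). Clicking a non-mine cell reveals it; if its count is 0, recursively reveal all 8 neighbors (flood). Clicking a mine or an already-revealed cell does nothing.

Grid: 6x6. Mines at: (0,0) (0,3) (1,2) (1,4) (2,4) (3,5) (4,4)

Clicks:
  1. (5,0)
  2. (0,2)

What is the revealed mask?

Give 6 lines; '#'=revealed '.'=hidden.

Answer: ..#...
##....
####..
####..
####..
####..

Derivation:
Click 1 (5,0) count=0: revealed 18 new [(1,0) (1,1) (2,0) (2,1) (2,2) (2,3) (3,0) (3,1) (3,2) (3,3) (4,0) (4,1) (4,2) (4,3) (5,0) (5,1) (5,2) (5,3)] -> total=18
Click 2 (0,2) count=2: revealed 1 new [(0,2)] -> total=19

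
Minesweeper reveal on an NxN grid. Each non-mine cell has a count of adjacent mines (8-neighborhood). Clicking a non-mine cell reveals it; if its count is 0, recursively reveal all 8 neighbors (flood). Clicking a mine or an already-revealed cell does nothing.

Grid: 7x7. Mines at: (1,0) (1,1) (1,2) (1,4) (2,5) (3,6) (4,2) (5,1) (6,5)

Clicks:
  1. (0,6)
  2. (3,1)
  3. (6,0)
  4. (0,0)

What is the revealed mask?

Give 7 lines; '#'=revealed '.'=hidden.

Answer: #....##
.....##
.......
.#.....
.......
.......
#......

Derivation:
Click 1 (0,6) count=0: revealed 4 new [(0,5) (0,6) (1,5) (1,6)] -> total=4
Click 2 (3,1) count=1: revealed 1 new [(3,1)] -> total=5
Click 3 (6,0) count=1: revealed 1 new [(6,0)] -> total=6
Click 4 (0,0) count=2: revealed 1 new [(0,0)] -> total=7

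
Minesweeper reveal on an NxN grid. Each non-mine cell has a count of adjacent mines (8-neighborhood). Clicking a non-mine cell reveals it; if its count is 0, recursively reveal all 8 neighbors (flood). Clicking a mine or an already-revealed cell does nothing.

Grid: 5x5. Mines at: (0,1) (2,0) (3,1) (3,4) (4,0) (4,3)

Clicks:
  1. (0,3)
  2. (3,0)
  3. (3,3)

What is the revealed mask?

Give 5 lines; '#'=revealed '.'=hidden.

Answer: ..###
..###
..###
#..#.
.....

Derivation:
Click 1 (0,3) count=0: revealed 9 new [(0,2) (0,3) (0,4) (1,2) (1,3) (1,4) (2,2) (2,3) (2,4)] -> total=9
Click 2 (3,0) count=3: revealed 1 new [(3,0)] -> total=10
Click 3 (3,3) count=2: revealed 1 new [(3,3)] -> total=11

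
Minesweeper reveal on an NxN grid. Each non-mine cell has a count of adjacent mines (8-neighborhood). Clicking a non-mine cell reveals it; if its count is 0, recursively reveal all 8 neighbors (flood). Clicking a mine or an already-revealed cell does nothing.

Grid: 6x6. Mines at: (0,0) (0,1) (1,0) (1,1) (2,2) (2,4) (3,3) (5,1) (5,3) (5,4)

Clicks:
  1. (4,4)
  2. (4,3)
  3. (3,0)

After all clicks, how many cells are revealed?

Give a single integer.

Click 1 (4,4) count=3: revealed 1 new [(4,4)] -> total=1
Click 2 (4,3) count=3: revealed 1 new [(4,3)] -> total=2
Click 3 (3,0) count=0: revealed 6 new [(2,0) (2,1) (3,0) (3,1) (4,0) (4,1)] -> total=8

Answer: 8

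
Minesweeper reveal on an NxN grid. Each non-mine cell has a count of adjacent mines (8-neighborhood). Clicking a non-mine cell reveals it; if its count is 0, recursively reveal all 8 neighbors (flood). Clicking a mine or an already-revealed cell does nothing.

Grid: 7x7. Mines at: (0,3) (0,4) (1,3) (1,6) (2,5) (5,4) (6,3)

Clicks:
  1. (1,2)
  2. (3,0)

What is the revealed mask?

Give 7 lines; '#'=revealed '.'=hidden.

Click 1 (1,2) count=2: revealed 1 new [(1,2)] -> total=1
Click 2 (3,0) count=0: revealed 27 new [(0,0) (0,1) (0,2) (1,0) (1,1) (2,0) (2,1) (2,2) (2,3) (2,4) (3,0) (3,1) (3,2) (3,3) (3,4) (4,0) (4,1) (4,2) (4,3) (4,4) (5,0) (5,1) (5,2) (5,3) (6,0) (6,1) (6,2)] -> total=28

Answer: ###....
###....
#####..
#####..
#####..
####...
###....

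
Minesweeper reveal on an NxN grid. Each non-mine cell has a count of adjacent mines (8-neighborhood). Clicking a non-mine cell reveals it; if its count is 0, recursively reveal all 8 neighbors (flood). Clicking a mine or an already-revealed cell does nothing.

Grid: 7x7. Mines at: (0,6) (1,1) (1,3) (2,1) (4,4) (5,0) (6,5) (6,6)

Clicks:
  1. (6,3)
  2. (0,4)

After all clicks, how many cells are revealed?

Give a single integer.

Answer: 15

Derivation:
Click 1 (6,3) count=0: revealed 14 new [(3,1) (3,2) (3,3) (4,1) (4,2) (4,3) (5,1) (5,2) (5,3) (5,4) (6,1) (6,2) (6,3) (6,4)] -> total=14
Click 2 (0,4) count=1: revealed 1 new [(0,4)] -> total=15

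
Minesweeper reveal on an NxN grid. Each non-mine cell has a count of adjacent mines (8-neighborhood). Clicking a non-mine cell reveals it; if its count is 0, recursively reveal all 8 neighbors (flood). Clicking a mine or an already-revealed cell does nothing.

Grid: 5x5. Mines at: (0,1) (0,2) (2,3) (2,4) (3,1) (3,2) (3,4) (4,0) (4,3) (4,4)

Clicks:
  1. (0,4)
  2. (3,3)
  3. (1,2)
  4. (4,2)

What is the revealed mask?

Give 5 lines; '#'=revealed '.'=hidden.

Click 1 (0,4) count=0: revealed 4 new [(0,3) (0,4) (1,3) (1,4)] -> total=4
Click 2 (3,3) count=6: revealed 1 new [(3,3)] -> total=5
Click 3 (1,2) count=3: revealed 1 new [(1,2)] -> total=6
Click 4 (4,2) count=3: revealed 1 new [(4,2)] -> total=7

Answer: ...##
..###
.....
...#.
..#..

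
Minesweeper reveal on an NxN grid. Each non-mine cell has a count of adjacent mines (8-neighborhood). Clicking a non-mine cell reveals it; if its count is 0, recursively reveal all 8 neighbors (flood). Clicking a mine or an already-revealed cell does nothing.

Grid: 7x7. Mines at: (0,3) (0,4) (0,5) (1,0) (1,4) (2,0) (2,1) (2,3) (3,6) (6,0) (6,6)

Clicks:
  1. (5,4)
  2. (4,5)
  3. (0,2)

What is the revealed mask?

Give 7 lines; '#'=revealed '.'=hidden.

Click 1 (5,4) count=0: revealed 23 new [(3,0) (3,1) (3,2) (3,3) (3,4) (3,5) (4,0) (4,1) (4,2) (4,3) (4,4) (4,5) (5,0) (5,1) (5,2) (5,3) (5,4) (5,5) (6,1) (6,2) (6,3) (6,4) (6,5)] -> total=23
Click 2 (4,5) count=1: revealed 0 new [(none)] -> total=23
Click 3 (0,2) count=1: revealed 1 new [(0,2)] -> total=24

Answer: ..#....
.......
.......
######.
######.
######.
.#####.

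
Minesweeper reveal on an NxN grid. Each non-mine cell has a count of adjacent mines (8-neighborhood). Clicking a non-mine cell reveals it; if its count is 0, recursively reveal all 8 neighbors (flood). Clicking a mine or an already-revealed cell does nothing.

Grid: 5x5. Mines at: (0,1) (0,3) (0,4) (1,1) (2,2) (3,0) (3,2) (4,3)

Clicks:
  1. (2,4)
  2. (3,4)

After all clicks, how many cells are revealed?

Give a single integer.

Click 1 (2,4) count=0: revealed 6 new [(1,3) (1,4) (2,3) (2,4) (3,3) (3,4)] -> total=6
Click 2 (3,4) count=1: revealed 0 new [(none)] -> total=6

Answer: 6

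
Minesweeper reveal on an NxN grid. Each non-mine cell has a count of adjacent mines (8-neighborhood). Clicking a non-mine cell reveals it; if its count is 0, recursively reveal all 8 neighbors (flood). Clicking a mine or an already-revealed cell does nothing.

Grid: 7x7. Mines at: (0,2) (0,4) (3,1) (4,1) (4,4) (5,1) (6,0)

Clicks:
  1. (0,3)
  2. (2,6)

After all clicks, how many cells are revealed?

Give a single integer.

Click 1 (0,3) count=2: revealed 1 new [(0,3)] -> total=1
Click 2 (2,6) count=0: revealed 29 new [(0,5) (0,6) (1,2) (1,3) (1,4) (1,5) (1,6) (2,2) (2,3) (2,4) (2,5) (2,6) (3,2) (3,3) (3,4) (3,5) (3,6) (4,5) (4,6) (5,2) (5,3) (5,4) (5,5) (5,6) (6,2) (6,3) (6,4) (6,5) (6,6)] -> total=30

Answer: 30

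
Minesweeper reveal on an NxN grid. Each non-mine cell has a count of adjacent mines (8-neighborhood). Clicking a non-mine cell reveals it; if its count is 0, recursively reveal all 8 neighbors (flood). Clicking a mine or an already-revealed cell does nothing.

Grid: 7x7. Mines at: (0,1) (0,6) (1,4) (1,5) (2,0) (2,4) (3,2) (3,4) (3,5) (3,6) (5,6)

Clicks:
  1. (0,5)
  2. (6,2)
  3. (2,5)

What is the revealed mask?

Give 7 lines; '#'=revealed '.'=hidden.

Answer: .....#.
.......
.....#.
##.....
######.
######.
######.

Derivation:
Click 1 (0,5) count=3: revealed 1 new [(0,5)] -> total=1
Click 2 (6,2) count=0: revealed 20 new [(3,0) (3,1) (4,0) (4,1) (4,2) (4,3) (4,4) (4,5) (5,0) (5,1) (5,2) (5,3) (5,4) (5,5) (6,0) (6,1) (6,2) (6,3) (6,4) (6,5)] -> total=21
Click 3 (2,5) count=6: revealed 1 new [(2,5)] -> total=22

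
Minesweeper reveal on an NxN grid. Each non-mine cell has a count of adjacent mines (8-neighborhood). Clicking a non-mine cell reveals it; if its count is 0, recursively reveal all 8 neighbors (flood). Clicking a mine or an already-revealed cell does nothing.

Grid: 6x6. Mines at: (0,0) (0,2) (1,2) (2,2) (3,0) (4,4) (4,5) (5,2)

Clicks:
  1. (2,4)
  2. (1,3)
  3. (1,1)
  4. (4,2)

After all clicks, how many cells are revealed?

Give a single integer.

Click 1 (2,4) count=0: revealed 12 new [(0,3) (0,4) (0,5) (1,3) (1,4) (1,5) (2,3) (2,4) (2,5) (3,3) (3,4) (3,5)] -> total=12
Click 2 (1,3) count=3: revealed 0 new [(none)] -> total=12
Click 3 (1,1) count=4: revealed 1 new [(1,1)] -> total=13
Click 4 (4,2) count=1: revealed 1 new [(4,2)] -> total=14

Answer: 14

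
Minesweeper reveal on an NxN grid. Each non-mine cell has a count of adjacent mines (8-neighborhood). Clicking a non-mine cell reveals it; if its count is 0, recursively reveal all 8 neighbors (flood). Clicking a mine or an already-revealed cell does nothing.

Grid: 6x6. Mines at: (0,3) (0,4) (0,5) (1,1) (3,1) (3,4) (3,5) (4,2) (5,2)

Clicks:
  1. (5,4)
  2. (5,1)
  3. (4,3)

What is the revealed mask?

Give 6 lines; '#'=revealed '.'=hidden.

Click 1 (5,4) count=0: revealed 6 new [(4,3) (4,4) (4,5) (5,3) (5,4) (5,5)] -> total=6
Click 2 (5,1) count=2: revealed 1 new [(5,1)] -> total=7
Click 3 (4,3) count=3: revealed 0 new [(none)] -> total=7

Answer: ......
......
......
......
...###
.#.###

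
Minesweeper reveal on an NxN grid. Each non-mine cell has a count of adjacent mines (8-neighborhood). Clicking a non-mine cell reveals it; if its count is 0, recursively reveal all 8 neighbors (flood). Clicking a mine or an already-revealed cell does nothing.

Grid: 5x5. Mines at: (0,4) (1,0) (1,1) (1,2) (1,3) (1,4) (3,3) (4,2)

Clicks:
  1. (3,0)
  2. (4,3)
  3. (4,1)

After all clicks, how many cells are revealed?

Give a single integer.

Answer: 7

Derivation:
Click 1 (3,0) count=0: revealed 6 new [(2,0) (2,1) (3,0) (3,1) (4,0) (4,1)] -> total=6
Click 2 (4,3) count=2: revealed 1 new [(4,3)] -> total=7
Click 3 (4,1) count=1: revealed 0 new [(none)] -> total=7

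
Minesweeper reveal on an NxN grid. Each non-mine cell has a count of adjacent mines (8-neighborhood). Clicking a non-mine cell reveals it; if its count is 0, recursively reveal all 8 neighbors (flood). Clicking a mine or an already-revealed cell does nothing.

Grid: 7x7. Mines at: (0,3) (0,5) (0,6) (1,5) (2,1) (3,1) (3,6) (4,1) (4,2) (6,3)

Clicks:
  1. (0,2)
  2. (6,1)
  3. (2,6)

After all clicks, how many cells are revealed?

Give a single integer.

Answer: 8

Derivation:
Click 1 (0,2) count=1: revealed 1 new [(0,2)] -> total=1
Click 2 (6,1) count=0: revealed 6 new [(5,0) (5,1) (5,2) (6,0) (6,1) (6,2)] -> total=7
Click 3 (2,6) count=2: revealed 1 new [(2,6)] -> total=8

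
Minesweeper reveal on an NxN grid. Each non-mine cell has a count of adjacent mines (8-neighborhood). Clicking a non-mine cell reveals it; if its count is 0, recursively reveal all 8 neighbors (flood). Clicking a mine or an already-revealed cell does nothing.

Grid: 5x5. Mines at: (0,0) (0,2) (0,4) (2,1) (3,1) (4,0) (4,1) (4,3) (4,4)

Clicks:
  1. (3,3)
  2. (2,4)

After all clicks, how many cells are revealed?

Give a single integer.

Click 1 (3,3) count=2: revealed 1 new [(3,3)] -> total=1
Click 2 (2,4) count=0: revealed 8 new [(1,2) (1,3) (1,4) (2,2) (2,3) (2,4) (3,2) (3,4)] -> total=9

Answer: 9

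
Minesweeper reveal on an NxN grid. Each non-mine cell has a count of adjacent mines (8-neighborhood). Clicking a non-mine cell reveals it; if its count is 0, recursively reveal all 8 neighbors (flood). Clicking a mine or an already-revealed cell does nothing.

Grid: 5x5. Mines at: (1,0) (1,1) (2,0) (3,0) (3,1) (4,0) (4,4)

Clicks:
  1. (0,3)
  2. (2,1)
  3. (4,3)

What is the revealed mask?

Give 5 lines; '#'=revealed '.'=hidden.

Answer: ..###
..###
.####
..###
...#.

Derivation:
Click 1 (0,3) count=0: revealed 12 new [(0,2) (0,3) (0,4) (1,2) (1,3) (1,4) (2,2) (2,3) (2,4) (3,2) (3,3) (3,4)] -> total=12
Click 2 (2,1) count=5: revealed 1 new [(2,1)] -> total=13
Click 3 (4,3) count=1: revealed 1 new [(4,3)] -> total=14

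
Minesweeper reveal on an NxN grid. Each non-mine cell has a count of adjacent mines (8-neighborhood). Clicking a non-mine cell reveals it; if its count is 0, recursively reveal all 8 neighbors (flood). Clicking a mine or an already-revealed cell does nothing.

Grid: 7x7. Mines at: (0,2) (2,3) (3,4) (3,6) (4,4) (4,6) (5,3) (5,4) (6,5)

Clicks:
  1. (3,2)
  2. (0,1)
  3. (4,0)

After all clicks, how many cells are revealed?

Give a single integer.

Click 1 (3,2) count=1: revealed 1 new [(3,2)] -> total=1
Click 2 (0,1) count=1: revealed 1 new [(0,1)] -> total=2
Click 3 (4,0) count=0: revealed 18 new [(0,0) (1,0) (1,1) (1,2) (2,0) (2,1) (2,2) (3,0) (3,1) (4,0) (4,1) (4,2) (5,0) (5,1) (5,2) (6,0) (6,1) (6,2)] -> total=20

Answer: 20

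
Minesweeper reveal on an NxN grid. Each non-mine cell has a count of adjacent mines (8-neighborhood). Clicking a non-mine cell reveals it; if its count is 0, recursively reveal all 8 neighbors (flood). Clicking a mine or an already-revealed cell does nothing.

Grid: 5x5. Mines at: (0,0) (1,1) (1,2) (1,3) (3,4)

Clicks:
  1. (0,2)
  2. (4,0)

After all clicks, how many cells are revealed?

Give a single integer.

Click 1 (0,2) count=3: revealed 1 new [(0,2)] -> total=1
Click 2 (4,0) count=0: revealed 12 new [(2,0) (2,1) (2,2) (2,3) (3,0) (3,1) (3,2) (3,3) (4,0) (4,1) (4,2) (4,3)] -> total=13

Answer: 13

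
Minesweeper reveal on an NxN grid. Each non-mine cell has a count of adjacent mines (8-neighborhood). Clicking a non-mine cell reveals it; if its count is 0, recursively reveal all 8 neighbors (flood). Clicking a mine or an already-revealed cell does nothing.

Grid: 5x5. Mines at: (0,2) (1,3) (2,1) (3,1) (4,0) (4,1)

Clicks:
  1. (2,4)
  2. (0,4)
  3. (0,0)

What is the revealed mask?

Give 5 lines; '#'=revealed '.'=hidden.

Click 1 (2,4) count=1: revealed 1 new [(2,4)] -> total=1
Click 2 (0,4) count=1: revealed 1 new [(0,4)] -> total=2
Click 3 (0,0) count=0: revealed 4 new [(0,0) (0,1) (1,0) (1,1)] -> total=6

Answer: ##..#
##...
....#
.....
.....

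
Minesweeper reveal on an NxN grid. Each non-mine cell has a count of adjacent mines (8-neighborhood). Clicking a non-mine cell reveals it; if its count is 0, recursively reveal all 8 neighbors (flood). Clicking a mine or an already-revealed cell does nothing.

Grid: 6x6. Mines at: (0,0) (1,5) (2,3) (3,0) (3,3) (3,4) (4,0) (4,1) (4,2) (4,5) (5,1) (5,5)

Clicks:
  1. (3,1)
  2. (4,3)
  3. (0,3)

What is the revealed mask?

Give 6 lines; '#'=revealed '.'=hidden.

Click 1 (3,1) count=4: revealed 1 new [(3,1)] -> total=1
Click 2 (4,3) count=3: revealed 1 new [(4,3)] -> total=2
Click 3 (0,3) count=0: revealed 8 new [(0,1) (0,2) (0,3) (0,4) (1,1) (1,2) (1,3) (1,4)] -> total=10

Answer: .####.
.####.
......
.#....
...#..
......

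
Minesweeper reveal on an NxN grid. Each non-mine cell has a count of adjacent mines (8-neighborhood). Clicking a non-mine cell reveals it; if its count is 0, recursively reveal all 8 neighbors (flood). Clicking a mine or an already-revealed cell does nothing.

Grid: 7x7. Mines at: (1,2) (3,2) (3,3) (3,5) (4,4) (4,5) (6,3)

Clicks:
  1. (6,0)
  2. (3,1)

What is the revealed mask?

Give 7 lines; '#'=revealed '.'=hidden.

Answer: ##.....
##.....
##.....
##.....
###....
###....
###....

Derivation:
Click 1 (6,0) count=0: revealed 17 new [(0,0) (0,1) (1,0) (1,1) (2,0) (2,1) (3,0) (3,1) (4,0) (4,1) (4,2) (5,0) (5,1) (5,2) (6,0) (6,1) (6,2)] -> total=17
Click 2 (3,1) count=1: revealed 0 new [(none)] -> total=17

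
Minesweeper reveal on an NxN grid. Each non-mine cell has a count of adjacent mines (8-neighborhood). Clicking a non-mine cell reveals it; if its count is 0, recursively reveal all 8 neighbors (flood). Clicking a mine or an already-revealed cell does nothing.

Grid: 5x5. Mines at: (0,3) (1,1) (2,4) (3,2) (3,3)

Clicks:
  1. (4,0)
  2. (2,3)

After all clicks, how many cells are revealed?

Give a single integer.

Click 1 (4,0) count=0: revealed 6 new [(2,0) (2,1) (3,0) (3,1) (4,0) (4,1)] -> total=6
Click 2 (2,3) count=3: revealed 1 new [(2,3)] -> total=7

Answer: 7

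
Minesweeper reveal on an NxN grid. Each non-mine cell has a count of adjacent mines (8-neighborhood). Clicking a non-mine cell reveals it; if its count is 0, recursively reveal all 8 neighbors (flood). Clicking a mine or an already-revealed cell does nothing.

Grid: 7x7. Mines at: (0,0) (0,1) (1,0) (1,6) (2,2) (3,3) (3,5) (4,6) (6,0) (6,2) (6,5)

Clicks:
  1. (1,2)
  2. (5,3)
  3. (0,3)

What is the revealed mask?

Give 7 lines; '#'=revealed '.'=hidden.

Answer: ..####.
..####.
...###.
.......
.......
...#...
.......

Derivation:
Click 1 (1,2) count=2: revealed 1 new [(1,2)] -> total=1
Click 2 (5,3) count=1: revealed 1 new [(5,3)] -> total=2
Click 3 (0,3) count=0: revealed 10 new [(0,2) (0,3) (0,4) (0,5) (1,3) (1,4) (1,5) (2,3) (2,4) (2,5)] -> total=12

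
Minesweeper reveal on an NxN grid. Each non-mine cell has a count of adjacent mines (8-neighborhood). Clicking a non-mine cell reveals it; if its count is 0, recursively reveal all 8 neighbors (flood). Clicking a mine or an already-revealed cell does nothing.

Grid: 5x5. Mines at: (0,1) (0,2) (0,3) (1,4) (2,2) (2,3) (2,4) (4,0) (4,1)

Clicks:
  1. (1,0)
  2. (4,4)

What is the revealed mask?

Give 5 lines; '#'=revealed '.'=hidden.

Answer: .....
#....
.....
..###
..###

Derivation:
Click 1 (1,0) count=1: revealed 1 new [(1,0)] -> total=1
Click 2 (4,4) count=0: revealed 6 new [(3,2) (3,3) (3,4) (4,2) (4,3) (4,4)] -> total=7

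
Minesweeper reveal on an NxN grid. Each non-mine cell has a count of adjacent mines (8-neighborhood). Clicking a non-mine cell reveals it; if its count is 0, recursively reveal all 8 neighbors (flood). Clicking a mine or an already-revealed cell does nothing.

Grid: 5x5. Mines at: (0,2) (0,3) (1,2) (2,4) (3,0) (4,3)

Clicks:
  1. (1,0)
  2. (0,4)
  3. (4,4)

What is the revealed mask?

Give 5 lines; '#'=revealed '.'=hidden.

Click 1 (1,0) count=0: revealed 6 new [(0,0) (0,1) (1,0) (1,1) (2,0) (2,1)] -> total=6
Click 2 (0,4) count=1: revealed 1 new [(0,4)] -> total=7
Click 3 (4,4) count=1: revealed 1 new [(4,4)] -> total=8

Answer: ##..#
##...
##...
.....
....#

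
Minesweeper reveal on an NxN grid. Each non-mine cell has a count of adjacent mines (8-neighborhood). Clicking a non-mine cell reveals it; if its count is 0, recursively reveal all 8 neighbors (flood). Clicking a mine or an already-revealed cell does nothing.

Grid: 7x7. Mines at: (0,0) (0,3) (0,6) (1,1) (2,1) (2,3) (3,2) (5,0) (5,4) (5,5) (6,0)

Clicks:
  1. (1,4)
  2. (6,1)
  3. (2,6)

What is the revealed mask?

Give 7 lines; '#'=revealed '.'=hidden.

Click 1 (1,4) count=2: revealed 1 new [(1,4)] -> total=1
Click 2 (6,1) count=2: revealed 1 new [(6,1)] -> total=2
Click 3 (2,6) count=0: revealed 11 new [(1,5) (1,6) (2,4) (2,5) (2,6) (3,4) (3,5) (3,6) (4,4) (4,5) (4,6)] -> total=13

Answer: .......
....###
....###
....###
....###
.......
.#.....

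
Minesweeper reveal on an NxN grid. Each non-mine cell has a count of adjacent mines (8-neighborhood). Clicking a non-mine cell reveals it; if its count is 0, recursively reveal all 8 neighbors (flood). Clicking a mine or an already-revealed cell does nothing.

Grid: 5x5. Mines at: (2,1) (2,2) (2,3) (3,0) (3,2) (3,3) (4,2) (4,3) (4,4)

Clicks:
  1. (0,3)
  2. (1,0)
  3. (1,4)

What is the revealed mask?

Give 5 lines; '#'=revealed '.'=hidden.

Answer: #####
#####
.....
.....
.....

Derivation:
Click 1 (0,3) count=0: revealed 10 new [(0,0) (0,1) (0,2) (0,3) (0,4) (1,0) (1,1) (1,2) (1,3) (1,4)] -> total=10
Click 2 (1,0) count=1: revealed 0 new [(none)] -> total=10
Click 3 (1,4) count=1: revealed 0 new [(none)] -> total=10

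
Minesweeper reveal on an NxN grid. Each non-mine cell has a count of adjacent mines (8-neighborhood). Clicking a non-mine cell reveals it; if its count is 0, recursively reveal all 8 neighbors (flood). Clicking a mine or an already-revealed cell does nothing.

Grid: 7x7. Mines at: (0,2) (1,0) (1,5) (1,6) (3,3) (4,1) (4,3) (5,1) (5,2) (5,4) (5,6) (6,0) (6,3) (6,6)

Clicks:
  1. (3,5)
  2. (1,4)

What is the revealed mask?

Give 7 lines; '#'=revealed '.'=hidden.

Answer: .......
....#..
....###
....###
....###
.......
.......

Derivation:
Click 1 (3,5) count=0: revealed 9 new [(2,4) (2,5) (2,6) (3,4) (3,5) (3,6) (4,4) (4,5) (4,6)] -> total=9
Click 2 (1,4) count=1: revealed 1 new [(1,4)] -> total=10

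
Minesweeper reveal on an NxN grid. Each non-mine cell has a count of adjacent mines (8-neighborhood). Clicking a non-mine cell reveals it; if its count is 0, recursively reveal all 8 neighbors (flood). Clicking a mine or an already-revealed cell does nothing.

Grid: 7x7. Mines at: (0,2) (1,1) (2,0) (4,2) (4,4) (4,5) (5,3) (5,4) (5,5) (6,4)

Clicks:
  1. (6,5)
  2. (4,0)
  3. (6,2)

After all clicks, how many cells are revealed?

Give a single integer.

Click 1 (6,5) count=3: revealed 1 new [(6,5)] -> total=1
Click 2 (4,0) count=0: revealed 10 new [(3,0) (3,1) (4,0) (4,1) (5,0) (5,1) (5,2) (6,0) (6,1) (6,2)] -> total=11
Click 3 (6,2) count=1: revealed 0 new [(none)] -> total=11

Answer: 11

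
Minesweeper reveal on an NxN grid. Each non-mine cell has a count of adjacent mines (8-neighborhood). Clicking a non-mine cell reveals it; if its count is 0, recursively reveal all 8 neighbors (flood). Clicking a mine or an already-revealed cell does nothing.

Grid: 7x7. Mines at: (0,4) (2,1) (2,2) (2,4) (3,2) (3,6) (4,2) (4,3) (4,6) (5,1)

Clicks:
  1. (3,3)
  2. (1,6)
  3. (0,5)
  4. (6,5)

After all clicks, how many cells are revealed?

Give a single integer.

Click 1 (3,3) count=5: revealed 1 new [(3,3)] -> total=1
Click 2 (1,6) count=0: revealed 6 new [(0,5) (0,6) (1,5) (1,6) (2,5) (2,6)] -> total=7
Click 3 (0,5) count=1: revealed 0 new [(none)] -> total=7
Click 4 (6,5) count=0: revealed 10 new [(5,2) (5,3) (5,4) (5,5) (5,6) (6,2) (6,3) (6,4) (6,5) (6,6)] -> total=17

Answer: 17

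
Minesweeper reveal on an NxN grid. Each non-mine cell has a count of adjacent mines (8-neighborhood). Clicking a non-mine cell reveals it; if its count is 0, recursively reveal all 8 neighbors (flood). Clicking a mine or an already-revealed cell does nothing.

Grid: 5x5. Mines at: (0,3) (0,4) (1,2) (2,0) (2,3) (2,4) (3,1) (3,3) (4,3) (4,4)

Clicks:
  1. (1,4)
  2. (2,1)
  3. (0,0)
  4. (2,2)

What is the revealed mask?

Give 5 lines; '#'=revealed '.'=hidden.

Answer: ##...
##..#
.##..
.....
.....

Derivation:
Click 1 (1,4) count=4: revealed 1 new [(1,4)] -> total=1
Click 2 (2,1) count=3: revealed 1 new [(2,1)] -> total=2
Click 3 (0,0) count=0: revealed 4 new [(0,0) (0,1) (1,0) (1,1)] -> total=6
Click 4 (2,2) count=4: revealed 1 new [(2,2)] -> total=7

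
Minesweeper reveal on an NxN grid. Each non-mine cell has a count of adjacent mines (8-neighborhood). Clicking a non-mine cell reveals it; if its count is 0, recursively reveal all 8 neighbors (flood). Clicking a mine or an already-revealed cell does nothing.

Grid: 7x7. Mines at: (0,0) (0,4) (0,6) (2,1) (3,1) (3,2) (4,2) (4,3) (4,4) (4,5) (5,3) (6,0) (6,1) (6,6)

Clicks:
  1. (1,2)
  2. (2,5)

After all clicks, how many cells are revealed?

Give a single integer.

Answer: 13

Derivation:
Click 1 (1,2) count=1: revealed 1 new [(1,2)] -> total=1
Click 2 (2,5) count=0: revealed 12 new [(1,3) (1,4) (1,5) (1,6) (2,3) (2,4) (2,5) (2,6) (3,3) (3,4) (3,5) (3,6)] -> total=13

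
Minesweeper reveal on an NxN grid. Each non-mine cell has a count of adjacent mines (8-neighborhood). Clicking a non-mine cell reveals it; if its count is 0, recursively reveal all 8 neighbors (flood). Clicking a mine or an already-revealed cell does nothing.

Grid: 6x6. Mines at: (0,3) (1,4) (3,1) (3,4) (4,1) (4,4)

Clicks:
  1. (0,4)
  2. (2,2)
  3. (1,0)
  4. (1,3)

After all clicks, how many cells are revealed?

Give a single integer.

Answer: 11

Derivation:
Click 1 (0,4) count=2: revealed 1 new [(0,4)] -> total=1
Click 2 (2,2) count=1: revealed 1 new [(2,2)] -> total=2
Click 3 (1,0) count=0: revealed 8 new [(0,0) (0,1) (0,2) (1,0) (1,1) (1,2) (2,0) (2,1)] -> total=10
Click 4 (1,3) count=2: revealed 1 new [(1,3)] -> total=11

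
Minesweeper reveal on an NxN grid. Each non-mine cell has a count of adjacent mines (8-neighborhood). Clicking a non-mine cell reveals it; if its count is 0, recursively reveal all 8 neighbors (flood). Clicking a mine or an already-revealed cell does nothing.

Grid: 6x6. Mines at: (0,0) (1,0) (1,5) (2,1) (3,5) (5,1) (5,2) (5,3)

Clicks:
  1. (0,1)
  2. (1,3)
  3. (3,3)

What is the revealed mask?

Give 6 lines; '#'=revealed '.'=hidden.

Click 1 (0,1) count=2: revealed 1 new [(0,1)] -> total=1
Click 2 (1,3) count=0: revealed 16 new [(0,2) (0,3) (0,4) (1,1) (1,2) (1,3) (1,4) (2,2) (2,3) (2,4) (3,2) (3,3) (3,4) (4,2) (4,3) (4,4)] -> total=17
Click 3 (3,3) count=0: revealed 0 new [(none)] -> total=17

Answer: .####.
.####.
..###.
..###.
..###.
......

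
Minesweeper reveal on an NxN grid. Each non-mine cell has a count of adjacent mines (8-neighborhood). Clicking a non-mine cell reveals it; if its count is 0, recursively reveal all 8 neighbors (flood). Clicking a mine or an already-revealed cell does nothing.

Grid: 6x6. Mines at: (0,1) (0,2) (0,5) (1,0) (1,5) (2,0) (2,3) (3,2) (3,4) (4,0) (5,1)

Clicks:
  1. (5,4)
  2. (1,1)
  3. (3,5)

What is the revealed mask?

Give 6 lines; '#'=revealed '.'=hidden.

Answer: ......
.#....
......
.....#
..####
..####

Derivation:
Click 1 (5,4) count=0: revealed 8 new [(4,2) (4,3) (4,4) (4,5) (5,2) (5,3) (5,4) (5,5)] -> total=8
Click 2 (1,1) count=4: revealed 1 new [(1,1)] -> total=9
Click 3 (3,5) count=1: revealed 1 new [(3,5)] -> total=10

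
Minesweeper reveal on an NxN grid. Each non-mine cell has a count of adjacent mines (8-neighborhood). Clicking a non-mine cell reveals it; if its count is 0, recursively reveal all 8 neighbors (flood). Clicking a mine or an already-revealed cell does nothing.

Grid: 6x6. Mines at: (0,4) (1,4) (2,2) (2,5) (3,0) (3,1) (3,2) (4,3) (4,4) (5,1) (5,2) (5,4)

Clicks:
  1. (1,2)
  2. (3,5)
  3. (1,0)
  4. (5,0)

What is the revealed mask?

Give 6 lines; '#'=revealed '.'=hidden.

Click 1 (1,2) count=1: revealed 1 new [(1,2)] -> total=1
Click 2 (3,5) count=2: revealed 1 new [(3,5)] -> total=2
Click 3 (1,0) count=0: revealed 9 new [(0,0) (0,1) (0,2) (0,3) (1,0) (1,1) (1,3) (2,0) (2,1)] -> total=11
Click 4 (5,0) count=1: revealed 1 new [(5,0)] -> total=12

Answer: ####..
####..
##....
.....#
......
#.....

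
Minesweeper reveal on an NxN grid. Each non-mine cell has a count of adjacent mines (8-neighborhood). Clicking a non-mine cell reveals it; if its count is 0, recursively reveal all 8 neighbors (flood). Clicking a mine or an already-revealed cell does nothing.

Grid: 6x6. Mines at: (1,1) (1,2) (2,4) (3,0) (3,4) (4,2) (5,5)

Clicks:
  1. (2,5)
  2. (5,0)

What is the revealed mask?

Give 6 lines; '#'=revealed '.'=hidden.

Answer: ......
......
.....#
......
##....
##....

Derivation:
Click 1 (2,5) count=2: revealed 1 new [(2,5)] -> total=1
Click 2 (5,0) count=0: revealed 4 new [(4,0) (4,1) (5,0) (5,1)] -> total=5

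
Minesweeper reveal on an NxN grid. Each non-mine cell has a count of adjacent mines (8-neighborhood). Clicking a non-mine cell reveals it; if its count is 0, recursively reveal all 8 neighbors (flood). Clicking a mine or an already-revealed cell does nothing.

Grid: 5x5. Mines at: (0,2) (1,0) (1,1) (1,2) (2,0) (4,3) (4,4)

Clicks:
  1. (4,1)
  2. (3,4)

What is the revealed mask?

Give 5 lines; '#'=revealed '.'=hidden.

Answer: .....
.....
.....
###.#
###..

Derivation:
Click 1 (4,1) count=0: revealed 6 new [(3,0) (3,1) (3,2) (4,0) (4,1) (4,2)] -> total=6
Click 2 (3,4) count=2: revealed 1 new [(3,4)] -> total=7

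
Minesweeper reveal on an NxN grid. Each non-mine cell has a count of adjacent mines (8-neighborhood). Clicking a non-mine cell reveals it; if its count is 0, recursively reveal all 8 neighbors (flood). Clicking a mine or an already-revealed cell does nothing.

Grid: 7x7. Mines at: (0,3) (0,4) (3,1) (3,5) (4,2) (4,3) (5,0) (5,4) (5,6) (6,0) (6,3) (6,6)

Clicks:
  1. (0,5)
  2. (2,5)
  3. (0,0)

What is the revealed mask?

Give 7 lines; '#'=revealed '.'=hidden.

Click 1 (0,5) count=1: revealed 1 new [(0,5)] -> total=1
Click 2 (2,5) count=1: revealed 1 new [(2,5)] -> total=2
Click 3 (0,0) count=0: revealed 9 new [(0,0) (0,1) (0,2) (1,0) (1,1) (1,2) (2,0) (2,1) (2,2)] -> total=11

Answer: ###..#.
###....
###..#.
.......
.......
.......
.......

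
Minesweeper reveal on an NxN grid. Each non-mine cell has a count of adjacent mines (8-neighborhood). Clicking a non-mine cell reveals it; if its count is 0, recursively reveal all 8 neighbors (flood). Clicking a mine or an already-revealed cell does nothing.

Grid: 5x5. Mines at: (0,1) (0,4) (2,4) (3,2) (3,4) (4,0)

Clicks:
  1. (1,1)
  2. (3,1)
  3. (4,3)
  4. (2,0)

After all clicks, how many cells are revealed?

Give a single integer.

Answer: 7

Derivation:
Click 1 (1,1) count=1: revealed 1 new [(1,1)] -> total=1
Click 2 (3,1) count=2: revealed 1 new [(3,1)] -> total=2
Click 3 (4,3) count=2: revealed 1 new [(4,3)] -> total=3
Click 4 (2,0) count=0: revealed 4 new [(1,0) (2,0) (2,1) (3,0)] -> total=7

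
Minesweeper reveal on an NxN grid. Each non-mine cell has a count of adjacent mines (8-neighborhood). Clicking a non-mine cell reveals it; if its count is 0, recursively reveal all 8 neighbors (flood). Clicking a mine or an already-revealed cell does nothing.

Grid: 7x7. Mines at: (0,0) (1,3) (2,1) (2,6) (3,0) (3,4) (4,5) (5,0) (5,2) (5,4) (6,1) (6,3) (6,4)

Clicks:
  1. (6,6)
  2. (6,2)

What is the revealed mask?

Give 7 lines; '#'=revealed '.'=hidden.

Click 1 (6,6) count=0: revealed 4 new [(5,5) (5,6) (6,5) (6,6)] -> total=4
Click 2 (6,2) count=3: revealed 1 new [(6,2)] -> total=5

Answer: .......
.......
.......
.......
.......
.....##
..#..##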